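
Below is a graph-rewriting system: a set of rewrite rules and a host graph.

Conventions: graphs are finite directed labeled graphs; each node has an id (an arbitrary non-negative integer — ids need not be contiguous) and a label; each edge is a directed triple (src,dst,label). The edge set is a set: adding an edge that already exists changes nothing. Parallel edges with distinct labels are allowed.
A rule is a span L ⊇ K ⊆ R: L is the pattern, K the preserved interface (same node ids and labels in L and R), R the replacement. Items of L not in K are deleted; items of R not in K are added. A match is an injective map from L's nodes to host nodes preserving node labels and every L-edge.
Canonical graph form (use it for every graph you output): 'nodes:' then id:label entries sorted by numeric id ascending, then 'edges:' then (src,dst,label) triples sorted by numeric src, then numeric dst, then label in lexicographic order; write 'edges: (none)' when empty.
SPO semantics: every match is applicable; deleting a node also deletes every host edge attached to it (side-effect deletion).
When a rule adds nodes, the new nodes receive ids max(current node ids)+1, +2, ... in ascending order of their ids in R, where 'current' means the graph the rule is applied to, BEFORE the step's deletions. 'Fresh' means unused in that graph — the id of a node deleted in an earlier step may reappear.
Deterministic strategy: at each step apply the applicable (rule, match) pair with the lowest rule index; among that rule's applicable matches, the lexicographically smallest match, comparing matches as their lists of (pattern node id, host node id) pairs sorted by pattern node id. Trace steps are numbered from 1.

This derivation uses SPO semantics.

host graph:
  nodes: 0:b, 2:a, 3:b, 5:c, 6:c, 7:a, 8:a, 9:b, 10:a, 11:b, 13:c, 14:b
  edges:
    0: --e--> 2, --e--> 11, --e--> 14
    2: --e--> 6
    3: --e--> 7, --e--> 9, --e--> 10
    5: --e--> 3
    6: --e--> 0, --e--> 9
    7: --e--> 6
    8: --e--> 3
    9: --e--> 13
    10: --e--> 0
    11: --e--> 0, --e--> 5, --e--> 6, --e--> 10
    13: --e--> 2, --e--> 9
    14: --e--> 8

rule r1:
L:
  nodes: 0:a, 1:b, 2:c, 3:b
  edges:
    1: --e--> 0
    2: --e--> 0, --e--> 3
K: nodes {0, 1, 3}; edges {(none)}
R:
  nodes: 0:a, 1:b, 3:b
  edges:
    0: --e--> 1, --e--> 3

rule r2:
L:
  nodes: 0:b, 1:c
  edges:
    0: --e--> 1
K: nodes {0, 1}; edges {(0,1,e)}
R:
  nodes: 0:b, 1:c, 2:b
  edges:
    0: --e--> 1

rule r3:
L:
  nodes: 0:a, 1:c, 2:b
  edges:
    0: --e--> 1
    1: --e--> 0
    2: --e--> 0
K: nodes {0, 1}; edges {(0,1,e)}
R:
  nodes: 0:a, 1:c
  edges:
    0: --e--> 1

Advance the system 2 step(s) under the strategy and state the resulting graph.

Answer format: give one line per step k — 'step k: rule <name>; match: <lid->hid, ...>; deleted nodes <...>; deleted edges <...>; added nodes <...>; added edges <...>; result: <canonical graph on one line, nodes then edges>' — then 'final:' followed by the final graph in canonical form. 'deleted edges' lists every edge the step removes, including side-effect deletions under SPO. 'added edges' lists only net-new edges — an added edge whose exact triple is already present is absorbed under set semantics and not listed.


step 1: rule r1; match: 0->2, 1->0, 2->13, 3->9; deleted nodes 13; deleted edges (0,2,e); (9,13,e); (13,2,e); (13,9,e); added nodes (none); added edges (2,0,e); (2,9,e); result: nodes: 0:b, 2:a, 3:b, 5:c, 6:c, 7:a, 8:a, 9:b, 10:a, 11:b, 14:b edges: (0,11,e); (0,14,e); (2,0,e); (2,6,e); (2,9,e); (3,7,e); (3,9,e); (3,10,e); (5,3,e); (6,0,e); (6,9,e); (7,6,e); (8,3,e); (10,0,e); (11,0,e); (11,5,e); (11,6,e); (11,10,e); (14,8,e)
step 2: rule r2; match: 0->11, 1->5; deleted nodes (none); deleted edges (none); added nodes 15; added edges (none); result: nodes: 0:b, 2:a, 3:b, 5:c, 6:c, 7:a, 8:a, 9:b, 10:a, 11:b, 14:b, 15:b edges: (0,11,e); (0,14,e); (2,0,e); (2,6,e); (2,9,e); (3,7,e); (3,9,e); (3,10,e); (5,3,e); (6,0,e); (6,9,e); (7,6,e); (8,3,e); (10,0,e); (11,0,e); (11,5,e); (11,6,e); (11,10,e); (14,8,e)
final:
nodes: 0:b, 2:a, 3:b, 5:c, 6:c, 7:a, 8:a, 9:b, 10:a, 11:b, 14:b, 15:b
edges: (0,11,e); (0,14,e); (2,0,e); (2,6,e); (2,9,e); (3,7,e); (3,9,e); (3,10,e); (5,3,e); (6,0,e); (6,9,e); (7,6,e); (8,3,e); (10,0,e); (11,0,e); (11,5,e); (11,6,e); (11,10,e); (14,8,e)


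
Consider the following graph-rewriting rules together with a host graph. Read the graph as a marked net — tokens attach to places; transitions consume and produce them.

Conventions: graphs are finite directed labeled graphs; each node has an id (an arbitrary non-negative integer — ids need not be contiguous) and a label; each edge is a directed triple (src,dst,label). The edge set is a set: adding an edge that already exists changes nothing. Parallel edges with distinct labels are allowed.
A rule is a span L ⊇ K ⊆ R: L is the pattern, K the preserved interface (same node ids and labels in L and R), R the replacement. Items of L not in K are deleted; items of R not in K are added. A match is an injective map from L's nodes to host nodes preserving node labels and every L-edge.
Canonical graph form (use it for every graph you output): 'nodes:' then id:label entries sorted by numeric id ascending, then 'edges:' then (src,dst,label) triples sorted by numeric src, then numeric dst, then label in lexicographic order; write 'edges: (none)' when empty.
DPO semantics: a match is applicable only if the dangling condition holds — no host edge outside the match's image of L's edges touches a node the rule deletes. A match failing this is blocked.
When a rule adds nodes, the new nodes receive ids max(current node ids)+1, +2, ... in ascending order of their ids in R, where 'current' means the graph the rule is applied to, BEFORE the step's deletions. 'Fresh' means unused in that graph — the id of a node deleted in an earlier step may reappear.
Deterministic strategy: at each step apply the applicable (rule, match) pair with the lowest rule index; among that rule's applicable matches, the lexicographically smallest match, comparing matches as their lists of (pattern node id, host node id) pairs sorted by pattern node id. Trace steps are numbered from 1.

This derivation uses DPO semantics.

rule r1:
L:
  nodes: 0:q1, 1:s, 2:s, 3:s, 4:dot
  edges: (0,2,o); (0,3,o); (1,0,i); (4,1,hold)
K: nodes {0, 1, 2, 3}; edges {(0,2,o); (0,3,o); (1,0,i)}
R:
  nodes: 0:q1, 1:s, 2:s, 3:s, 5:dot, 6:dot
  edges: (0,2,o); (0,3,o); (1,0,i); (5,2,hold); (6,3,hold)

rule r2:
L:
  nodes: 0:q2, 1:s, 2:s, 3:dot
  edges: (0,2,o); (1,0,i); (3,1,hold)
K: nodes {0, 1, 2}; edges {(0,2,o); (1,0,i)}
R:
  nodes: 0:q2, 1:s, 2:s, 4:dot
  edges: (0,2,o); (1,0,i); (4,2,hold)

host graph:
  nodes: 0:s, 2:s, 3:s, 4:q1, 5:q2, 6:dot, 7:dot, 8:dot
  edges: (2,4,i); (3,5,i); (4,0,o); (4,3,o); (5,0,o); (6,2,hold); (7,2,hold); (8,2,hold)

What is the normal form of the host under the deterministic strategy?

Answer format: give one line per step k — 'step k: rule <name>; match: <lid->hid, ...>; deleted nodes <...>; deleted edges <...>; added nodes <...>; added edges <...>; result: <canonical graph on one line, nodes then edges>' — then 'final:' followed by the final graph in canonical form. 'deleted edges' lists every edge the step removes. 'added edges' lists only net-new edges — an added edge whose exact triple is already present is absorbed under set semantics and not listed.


step 1: rule r1; match: 0->4, 1->2, 2->0, 3->3, 4->6; deleted nodes 6; deleted edges (6,2,hold); added nodes 9, 10; added edges (9,0,hold); (10,3,hold); result: nodes: 0:s, 2:s, 3:s, 4:q1, 5:q2, 7:dot, 8:dot, 9:dot, 10:dot edges: (2,4,i); (3,5,i); (4,0,o); (4,3,o); (5,0,o); (7,2,hold); (8,2,hold); (9,0,hold); (10,3,hold)
step 2: rule r1; match: 0->4, 1->2, 2->0, 3->3, 4->7; deleted nodes 7; deleted edges (7,2,hold); added nodes 11, 12; added edges (11,0,hold); (12,3,hold); result: nodes: 0:s, 2:s, 3:s, 4:q1, 5:q2, 8:dot, 9:dot, 10:dot, 11:dot, 12:dot edges: (2,4,i); (3,5,i); (4,0,o); (4,3,o); (5,0,o); (8,2,hold); (9,0,hold); (10,3,hold); (11,0,hold); (12,3,hold)
step 3: rule r1; match: 0->4, 1->2, 2->0, 3->3, 4->8; deleted nodes 8; deleted edges (8,2,hold); added nodes 13, 14; added edges (13,0,hold); (14,3,hold); result: nodes: 0:s, 2:s, 3:s, 4:q1, 5:q2, 9:dot, 10:dot, 11:dot, 12:dot, 13:dot, 14:dot edges: (2,4,i); (3,5,i); (4,0,o); (4,3,o); (5,0,o); (9,0,hold); (10,3,hold); (11,0,hold); (12,3,hold); (13,0,hold); (14,3,hold)
step 4: rule r2; match: 0->5, 1->3, 2->0, 3->10; deleted nodes 10; deleted edges (10,3,hold); added nodes 15; added edges (15,0,hold); result: nodes: 0:s, 2:s, 3:s, 4:q1, 5:q2, 9:dot, 11:dot, 12:dot, 13:dot, 14:dot, 15:dot edges: (2,4,i); (3,5,i); (4,0,o); (4,3,o); (5,0,o); (9,0,hold); (11,0,hold); (12,3,hold); (13,0,hold); (14,3,hold); (15,0,hold)
step 5: rule r2; match: 0->5, 1->3, 2->0, 3->12; deleted nodes 12; deleted edges (12,3,hold); added nodes 16; added edges (16,0,hold); result: nodes: 0:s, 2:s, 3:s, 4:q1, 5:q2, 9:dot, 11:dot, 13:dot, 14:dot, 15:dot, 16:dot edges: (2,4,i); (3,5,i); (4,0,o); (4,3,o); (5,0,o); (9,0,hold); (11,0,hold); (13,0,hold); (14,3,hold); (15,0,hold); (16,0,hold)
step 6: rule r2; match: 0->5, 1->3, 2->0, 3->14; deleted nodes 14; deleted edges (14,3,hold); added nodes 17; added edges (17,0,hold); result: nodes: 0:s, 2:s, 3:s, 4:q1, 5:q2, 9:dot, 11:dot, 13:dot, 15:dot, 16:dot, 17:dot edges: (2,4,i); (3,5,i); (4,0,o); (4,3,o); (5,0,o); (9,0,hold); (11,0,hold); (13,0,hold); (15,0,hold); (16,0,hold); (17,0,hold)
final:
nodes: 0:s, 2:s, 3:s, 4:q1, 5:q2, 9:dot, 11:dot, 13:dot, 15:dot, 16:dot, 17:dot
edges: (2,4,i); (3,5,i); (4,0,o); (4,3,o); (5,0,o); (9,0,hold); (11,0,hold); (13,0,hold); (15,0,hold); (16,0,hold); (17,0,hold)


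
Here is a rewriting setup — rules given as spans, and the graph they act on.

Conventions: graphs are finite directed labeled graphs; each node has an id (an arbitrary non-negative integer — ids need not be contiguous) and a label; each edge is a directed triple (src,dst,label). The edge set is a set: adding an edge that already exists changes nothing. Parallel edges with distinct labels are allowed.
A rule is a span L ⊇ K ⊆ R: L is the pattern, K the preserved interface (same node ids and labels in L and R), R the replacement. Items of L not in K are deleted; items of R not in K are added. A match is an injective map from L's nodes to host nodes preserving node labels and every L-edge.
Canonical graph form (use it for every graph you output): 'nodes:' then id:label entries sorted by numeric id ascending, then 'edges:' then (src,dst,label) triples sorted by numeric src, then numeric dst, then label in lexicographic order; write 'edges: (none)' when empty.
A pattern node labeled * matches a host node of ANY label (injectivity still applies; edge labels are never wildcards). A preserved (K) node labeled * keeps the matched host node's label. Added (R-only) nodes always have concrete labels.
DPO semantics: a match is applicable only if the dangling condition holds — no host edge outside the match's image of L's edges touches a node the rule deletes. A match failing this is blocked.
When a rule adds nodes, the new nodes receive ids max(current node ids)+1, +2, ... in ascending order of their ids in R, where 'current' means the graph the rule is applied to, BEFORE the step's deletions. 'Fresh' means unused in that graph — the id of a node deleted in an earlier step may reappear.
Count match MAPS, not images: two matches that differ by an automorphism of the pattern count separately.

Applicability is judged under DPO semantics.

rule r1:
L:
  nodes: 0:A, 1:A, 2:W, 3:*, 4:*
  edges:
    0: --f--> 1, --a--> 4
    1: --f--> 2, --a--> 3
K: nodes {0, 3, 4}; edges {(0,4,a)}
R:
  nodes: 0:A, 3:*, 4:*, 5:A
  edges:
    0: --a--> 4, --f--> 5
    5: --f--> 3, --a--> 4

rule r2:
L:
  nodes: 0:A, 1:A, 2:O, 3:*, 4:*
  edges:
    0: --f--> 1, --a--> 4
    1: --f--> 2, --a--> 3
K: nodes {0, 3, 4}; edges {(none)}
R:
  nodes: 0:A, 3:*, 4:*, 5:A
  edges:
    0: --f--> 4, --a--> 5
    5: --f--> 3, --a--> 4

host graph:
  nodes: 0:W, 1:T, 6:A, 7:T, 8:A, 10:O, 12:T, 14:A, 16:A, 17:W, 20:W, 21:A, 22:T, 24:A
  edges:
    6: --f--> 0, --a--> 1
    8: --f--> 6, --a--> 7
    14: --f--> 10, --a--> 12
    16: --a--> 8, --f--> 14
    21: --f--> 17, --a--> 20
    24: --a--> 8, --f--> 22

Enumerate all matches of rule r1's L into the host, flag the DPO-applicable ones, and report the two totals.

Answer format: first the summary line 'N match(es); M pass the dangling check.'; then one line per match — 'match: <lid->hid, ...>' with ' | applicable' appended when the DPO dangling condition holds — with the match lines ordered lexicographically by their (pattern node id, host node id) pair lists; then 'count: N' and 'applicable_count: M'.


1 match(es); 1 pass the dangling check.
match: 0->8, 1->6, 2->0, 3->1, 4->7 | applicable
count: 1
applicable_count: 1


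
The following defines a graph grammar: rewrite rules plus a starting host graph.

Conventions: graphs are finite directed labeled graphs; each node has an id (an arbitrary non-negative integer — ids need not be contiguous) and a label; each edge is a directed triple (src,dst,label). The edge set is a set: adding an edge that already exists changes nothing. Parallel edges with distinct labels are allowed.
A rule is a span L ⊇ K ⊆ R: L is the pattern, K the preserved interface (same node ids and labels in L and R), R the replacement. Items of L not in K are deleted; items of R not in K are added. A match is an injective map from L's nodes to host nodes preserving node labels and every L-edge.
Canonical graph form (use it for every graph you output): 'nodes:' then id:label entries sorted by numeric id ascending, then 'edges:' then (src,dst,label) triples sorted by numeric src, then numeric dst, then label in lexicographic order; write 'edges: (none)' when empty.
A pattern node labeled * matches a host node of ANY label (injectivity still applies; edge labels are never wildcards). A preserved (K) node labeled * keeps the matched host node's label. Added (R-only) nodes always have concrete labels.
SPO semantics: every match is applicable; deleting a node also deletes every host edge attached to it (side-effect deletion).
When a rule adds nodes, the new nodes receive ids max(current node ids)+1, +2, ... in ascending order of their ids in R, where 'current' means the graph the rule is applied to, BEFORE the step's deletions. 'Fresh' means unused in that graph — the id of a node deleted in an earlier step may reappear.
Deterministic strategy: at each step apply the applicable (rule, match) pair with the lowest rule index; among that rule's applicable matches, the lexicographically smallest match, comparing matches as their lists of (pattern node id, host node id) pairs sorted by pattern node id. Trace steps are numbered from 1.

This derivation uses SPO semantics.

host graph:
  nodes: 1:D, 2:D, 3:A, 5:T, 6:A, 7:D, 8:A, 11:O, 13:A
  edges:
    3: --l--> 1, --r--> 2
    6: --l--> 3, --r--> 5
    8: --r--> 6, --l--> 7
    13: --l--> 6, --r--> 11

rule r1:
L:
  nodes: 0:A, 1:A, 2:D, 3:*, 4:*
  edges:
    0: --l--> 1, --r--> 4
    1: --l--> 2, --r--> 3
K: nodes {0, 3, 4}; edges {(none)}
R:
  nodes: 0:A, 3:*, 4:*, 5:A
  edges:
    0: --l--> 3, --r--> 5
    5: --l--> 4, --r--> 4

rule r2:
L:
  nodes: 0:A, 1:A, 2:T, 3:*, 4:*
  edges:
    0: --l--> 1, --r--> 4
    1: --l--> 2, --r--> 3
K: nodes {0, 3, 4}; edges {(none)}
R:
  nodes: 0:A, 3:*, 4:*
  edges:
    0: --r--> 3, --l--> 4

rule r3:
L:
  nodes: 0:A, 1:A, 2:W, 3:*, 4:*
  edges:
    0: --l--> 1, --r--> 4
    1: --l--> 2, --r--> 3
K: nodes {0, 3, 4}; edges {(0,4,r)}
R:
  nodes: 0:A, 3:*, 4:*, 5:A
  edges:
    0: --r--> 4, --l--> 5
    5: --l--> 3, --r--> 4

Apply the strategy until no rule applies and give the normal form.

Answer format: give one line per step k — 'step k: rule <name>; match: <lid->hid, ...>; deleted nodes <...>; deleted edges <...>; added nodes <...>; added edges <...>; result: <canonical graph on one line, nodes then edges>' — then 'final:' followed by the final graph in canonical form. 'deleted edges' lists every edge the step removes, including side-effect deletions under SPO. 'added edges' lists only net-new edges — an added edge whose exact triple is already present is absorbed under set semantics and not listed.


step 1: rule r1; match: 0->6, 1->3, 2->1, 3->2, 4->5; deleted nodes 1, 3; deleted edges (3,1,l); (3,2,r); (6,3,l); (6,5,r); added nodes 14; added edges (6,2,l); (6,14,r); (14,5,l); (14,5,r); result: nodes: 2:D, 5:T, 6:A, 7:D, 8:A, 11:O, 13:A, 14:A edges: (6,2,l); (6,14,r); (8,6,r); (8,7,l); (13,6,l); (13,11,r); (14,5,l); (14,5,r)
step 2: rule r1; match: 0->13, 1->6, 2->2, 3->14, 4->11; deleted nodes 2, 6; deleted edges (6,2,l); (6,14,r); (8,6,r); (13,6,l); (13,11,r); added nodes 15; added edges (13,14,l); (13,15,r); (15,11,l); (15,11,r); result: nodes: 5:T, 7:D, 8:A, 11:O, 13:A, 14:A, 15:A edges: (8,7,l); (13,14,l); (13,15,r); (14,5,l); (14,5,r); (15,11,l); (15,11,r)
final:
nodes: 5:T, 7:D, 8:A, 11:O, 13:A, 14:A, 15:A
edges: (8,7,l); (13,14,l); (13,15,r); (14,5,l); (14,5,r); (15,11,l); (15,11,r)


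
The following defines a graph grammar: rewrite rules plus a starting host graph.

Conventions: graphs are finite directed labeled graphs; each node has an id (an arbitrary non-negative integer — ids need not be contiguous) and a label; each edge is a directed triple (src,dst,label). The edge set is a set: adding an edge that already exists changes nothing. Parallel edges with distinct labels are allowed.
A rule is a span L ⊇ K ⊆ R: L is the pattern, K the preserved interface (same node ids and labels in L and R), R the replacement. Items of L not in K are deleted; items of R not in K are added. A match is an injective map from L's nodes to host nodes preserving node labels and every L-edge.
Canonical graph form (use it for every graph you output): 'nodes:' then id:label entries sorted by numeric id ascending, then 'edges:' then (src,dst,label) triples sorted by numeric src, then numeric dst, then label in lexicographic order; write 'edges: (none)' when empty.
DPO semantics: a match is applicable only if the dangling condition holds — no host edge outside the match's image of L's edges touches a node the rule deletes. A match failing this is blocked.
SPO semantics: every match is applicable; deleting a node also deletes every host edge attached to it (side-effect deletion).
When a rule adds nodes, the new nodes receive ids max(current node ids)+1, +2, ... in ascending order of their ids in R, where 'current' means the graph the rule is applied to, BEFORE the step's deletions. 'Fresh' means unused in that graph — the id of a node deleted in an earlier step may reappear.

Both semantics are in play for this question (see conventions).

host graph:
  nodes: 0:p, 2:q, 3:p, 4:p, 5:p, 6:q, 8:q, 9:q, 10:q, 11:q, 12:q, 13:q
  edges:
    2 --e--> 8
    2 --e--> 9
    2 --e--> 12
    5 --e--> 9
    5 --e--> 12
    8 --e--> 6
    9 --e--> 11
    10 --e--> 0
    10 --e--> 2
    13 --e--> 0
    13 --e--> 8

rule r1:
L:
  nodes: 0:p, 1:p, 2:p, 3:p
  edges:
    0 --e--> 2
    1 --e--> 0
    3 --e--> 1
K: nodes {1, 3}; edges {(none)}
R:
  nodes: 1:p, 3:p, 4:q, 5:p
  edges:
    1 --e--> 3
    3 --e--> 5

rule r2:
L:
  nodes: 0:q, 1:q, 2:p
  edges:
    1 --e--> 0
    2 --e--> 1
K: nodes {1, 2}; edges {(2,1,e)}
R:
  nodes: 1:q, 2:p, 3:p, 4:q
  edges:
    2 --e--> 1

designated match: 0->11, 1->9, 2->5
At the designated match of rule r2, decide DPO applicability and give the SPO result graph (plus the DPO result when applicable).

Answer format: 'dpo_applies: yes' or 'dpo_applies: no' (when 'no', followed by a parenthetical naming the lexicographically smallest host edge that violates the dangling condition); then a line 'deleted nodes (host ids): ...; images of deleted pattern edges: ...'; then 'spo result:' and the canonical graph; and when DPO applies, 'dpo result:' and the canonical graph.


dpo_applies: yes
deleted nodes (host ids): 11; images of deleted pattern edges: (9,11,e)
spo result:
nodes: 0:p, 2:q, 3:p, 4:p, 5:p, 6:q, 8:q, 9:q, 10:q, 12:q, 13:q, 14:p, 15:q
edges: (2,8,e); (2,9,e); (2,12,e); (5,9,e); (5,12,e); (8,6,e); (10,0,e); (10,2,e); (13,0,e); (13,8,e)
dpo result:
nodes: 0:p, 2:q, 3:p, 4:p, 5:p, 6:q, 8:q, 9:q, 10:q, 12:q, 13:q, 14:p, 15:q
edges: (2,8,e); (2,9,e); (2,12,e); (5,9,e); (5,12,e); (8,6,e); (10,0,e); (10,2,e); (13,0,e); (13,8,e)


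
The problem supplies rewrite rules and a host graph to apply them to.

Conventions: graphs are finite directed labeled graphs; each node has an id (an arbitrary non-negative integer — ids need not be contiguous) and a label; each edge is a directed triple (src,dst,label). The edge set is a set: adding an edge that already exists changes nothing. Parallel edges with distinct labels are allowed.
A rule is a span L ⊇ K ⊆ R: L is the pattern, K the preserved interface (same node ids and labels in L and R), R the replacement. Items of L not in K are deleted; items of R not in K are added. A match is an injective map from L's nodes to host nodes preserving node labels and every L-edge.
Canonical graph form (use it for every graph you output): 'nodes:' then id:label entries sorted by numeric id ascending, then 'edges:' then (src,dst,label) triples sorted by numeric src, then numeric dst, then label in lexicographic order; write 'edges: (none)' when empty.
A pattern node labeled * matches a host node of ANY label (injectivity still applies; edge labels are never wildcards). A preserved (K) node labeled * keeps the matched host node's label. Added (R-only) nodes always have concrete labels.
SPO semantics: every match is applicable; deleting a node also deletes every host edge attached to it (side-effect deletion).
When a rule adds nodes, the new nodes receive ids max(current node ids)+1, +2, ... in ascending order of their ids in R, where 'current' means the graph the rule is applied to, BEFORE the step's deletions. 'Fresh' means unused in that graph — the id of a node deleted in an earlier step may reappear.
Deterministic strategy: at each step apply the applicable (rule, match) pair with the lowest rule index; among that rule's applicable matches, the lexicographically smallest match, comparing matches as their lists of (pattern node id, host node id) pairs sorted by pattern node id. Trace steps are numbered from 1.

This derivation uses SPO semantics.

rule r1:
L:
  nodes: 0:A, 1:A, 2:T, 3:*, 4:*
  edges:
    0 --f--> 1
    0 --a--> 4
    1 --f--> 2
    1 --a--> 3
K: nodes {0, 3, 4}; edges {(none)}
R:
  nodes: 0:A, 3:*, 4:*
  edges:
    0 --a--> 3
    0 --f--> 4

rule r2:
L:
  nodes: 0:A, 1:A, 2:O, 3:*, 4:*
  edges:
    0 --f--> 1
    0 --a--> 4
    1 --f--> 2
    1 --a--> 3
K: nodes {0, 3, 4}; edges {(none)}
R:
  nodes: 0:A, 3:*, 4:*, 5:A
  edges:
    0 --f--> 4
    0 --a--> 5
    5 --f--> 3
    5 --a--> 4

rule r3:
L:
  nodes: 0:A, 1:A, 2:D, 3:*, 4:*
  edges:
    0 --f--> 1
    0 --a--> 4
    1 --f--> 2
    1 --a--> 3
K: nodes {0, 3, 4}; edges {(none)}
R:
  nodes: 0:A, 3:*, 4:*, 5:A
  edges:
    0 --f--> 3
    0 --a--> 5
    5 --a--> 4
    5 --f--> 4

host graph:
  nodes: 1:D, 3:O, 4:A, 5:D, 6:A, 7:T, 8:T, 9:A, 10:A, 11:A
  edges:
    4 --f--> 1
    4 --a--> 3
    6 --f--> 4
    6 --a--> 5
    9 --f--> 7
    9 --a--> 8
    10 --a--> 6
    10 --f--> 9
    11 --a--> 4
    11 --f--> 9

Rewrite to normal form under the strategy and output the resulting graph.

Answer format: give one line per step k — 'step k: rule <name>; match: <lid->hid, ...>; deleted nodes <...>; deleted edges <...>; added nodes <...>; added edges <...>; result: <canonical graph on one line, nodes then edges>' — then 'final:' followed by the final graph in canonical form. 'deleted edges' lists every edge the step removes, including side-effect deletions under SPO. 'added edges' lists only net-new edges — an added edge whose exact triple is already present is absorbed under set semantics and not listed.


step 1: rule r1; match: 0->10, 1->9, 2->7, 3->8, 4->6; deleted nodes 7, 9; deleted edges (9,7,f); (9,8,a); (10,6,a); (10,9,f); (11,9,f); added nodes (none); added edges (10,6,f); (10,8,a); result: nodes: 1:D, 3:O, 4:A, 5:D, 6:A, 8:T, 10:A, 11:A edges: (4,1,f); (4,3,a); (6,4,f); (6,5,a); (10,6,f); (10,8,a); (11,4,a)
step 2: rule r3; match: 0->6, 1->4, 2->1, 3->3, 4->5; deleted nodes 1, 4; deleted edges (4,1,f); (4,3,a); (6,4,f); (6,5,a); (11,4,a); added nodes 12; added edges (6,3,f); (6,12,a); (12,5,a); (12,5,f); result: nodes: 3:O, 5:D, 6:A, 8:T, 10:A, 11:A, 12:A edges: (6,3,f); (6,12,a); (10,6,f); (10,8,a); (12,5,a); (12,5,f)
step 3: rule r2; match: 0->10, 1->6, 2->3, 3->12, 4->8; deleted nodes 3, 6; deleted edges (6,3,f); (6,12,a); (10,6,f); (10,8,a); added nodes 13; added edges (10,8,f); (10,13,a); (13,8,a); (13,12,f); result: nodes: 5:D, 8:T, 10:A, 11:A, 12:A, 13:A edges: (10,8,f); (10,13,a); (12,5,a); (12,5,f); (13,8,a); (13,12,f)
final:
nodes: 5:D, 8:T, 10:A, 11:A, 12:A, 13:A
edges: (10,8,f); (10,13,a); (12,5,a); (12,5,f); (13,8,a); (13,12,f)


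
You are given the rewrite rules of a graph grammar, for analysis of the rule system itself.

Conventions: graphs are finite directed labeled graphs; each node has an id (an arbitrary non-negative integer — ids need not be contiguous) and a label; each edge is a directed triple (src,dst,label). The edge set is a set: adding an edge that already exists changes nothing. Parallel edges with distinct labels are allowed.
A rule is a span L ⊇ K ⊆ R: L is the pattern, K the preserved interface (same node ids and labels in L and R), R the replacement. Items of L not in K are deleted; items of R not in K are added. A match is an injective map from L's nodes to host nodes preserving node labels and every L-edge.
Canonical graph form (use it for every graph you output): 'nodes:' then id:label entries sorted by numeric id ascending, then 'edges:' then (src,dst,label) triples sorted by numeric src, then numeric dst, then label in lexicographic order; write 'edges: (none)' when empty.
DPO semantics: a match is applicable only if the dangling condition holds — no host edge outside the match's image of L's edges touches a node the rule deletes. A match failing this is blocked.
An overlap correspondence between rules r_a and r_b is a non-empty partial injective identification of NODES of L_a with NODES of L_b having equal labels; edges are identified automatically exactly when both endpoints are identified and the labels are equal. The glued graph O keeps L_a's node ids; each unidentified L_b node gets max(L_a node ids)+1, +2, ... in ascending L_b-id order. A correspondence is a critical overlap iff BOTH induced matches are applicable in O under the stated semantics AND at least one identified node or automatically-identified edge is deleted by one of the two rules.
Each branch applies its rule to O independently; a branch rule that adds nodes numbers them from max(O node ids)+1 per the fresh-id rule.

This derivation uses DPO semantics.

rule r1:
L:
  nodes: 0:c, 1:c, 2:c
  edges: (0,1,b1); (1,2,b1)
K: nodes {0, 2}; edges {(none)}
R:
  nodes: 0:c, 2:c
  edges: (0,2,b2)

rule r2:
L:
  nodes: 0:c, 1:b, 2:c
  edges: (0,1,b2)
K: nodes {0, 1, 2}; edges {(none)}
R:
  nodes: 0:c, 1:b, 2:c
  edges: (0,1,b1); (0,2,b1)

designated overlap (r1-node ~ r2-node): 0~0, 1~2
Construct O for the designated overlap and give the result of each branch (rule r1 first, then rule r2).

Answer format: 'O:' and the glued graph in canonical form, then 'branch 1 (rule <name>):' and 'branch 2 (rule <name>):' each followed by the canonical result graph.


O:
nodes: 0:c, 1:c, 2:c, 3:b
edges: (0,1,b1); (0,3,b2); (1,2,b1)
branch 1 (rule r1):
nodes: 0:c, 2:c, 3:b
edges: (0,2,b2); (0,3,b2)
branch 2 (rule r2):
nodes: 0:c, 1:c, 2:c, 3:b
edges: (0,1,b1); (0,3,b1); (1,2,b1)


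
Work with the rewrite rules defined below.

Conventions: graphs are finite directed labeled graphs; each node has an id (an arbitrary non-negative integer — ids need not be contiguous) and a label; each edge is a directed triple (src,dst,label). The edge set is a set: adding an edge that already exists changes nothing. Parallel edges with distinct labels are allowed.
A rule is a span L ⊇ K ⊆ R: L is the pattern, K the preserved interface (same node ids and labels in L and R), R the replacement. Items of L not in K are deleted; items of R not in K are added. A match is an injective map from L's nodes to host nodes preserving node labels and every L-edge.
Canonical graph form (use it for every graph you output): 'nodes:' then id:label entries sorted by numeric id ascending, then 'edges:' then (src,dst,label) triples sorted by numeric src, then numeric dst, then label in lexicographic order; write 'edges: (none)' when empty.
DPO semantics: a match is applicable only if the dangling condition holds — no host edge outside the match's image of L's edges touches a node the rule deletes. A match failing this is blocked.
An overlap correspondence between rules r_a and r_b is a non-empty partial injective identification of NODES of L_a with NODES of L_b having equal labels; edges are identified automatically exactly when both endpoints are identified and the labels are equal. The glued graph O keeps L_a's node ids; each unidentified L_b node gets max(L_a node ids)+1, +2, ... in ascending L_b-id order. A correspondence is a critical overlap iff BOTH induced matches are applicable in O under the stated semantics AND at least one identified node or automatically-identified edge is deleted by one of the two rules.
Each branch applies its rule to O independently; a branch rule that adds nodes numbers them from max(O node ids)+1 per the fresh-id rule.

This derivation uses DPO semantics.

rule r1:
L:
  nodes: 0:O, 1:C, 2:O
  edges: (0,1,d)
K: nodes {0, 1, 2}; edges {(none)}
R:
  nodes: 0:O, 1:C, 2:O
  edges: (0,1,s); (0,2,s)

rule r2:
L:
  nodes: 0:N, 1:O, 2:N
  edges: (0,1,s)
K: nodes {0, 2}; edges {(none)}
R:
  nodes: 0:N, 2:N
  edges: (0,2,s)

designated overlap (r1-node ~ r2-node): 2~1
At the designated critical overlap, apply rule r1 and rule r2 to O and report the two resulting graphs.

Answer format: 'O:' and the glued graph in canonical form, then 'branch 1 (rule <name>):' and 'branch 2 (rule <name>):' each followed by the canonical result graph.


O:
nodes: 0:O, 1:C, 2:O, 3:N, 4:N
edges: (0,1,d); (3,2,s)
branch 1 (rule r1):
nodes: 0:O, 1:C, 2:O, 3:N, 4:N
edges: (0,1,s); (0,2,s); (3,2,s)
branch 2 (rule r2):
nodes: 0:O, 1:C, 3:N, 4:N
edges: (0,1,d); (3,4,s)


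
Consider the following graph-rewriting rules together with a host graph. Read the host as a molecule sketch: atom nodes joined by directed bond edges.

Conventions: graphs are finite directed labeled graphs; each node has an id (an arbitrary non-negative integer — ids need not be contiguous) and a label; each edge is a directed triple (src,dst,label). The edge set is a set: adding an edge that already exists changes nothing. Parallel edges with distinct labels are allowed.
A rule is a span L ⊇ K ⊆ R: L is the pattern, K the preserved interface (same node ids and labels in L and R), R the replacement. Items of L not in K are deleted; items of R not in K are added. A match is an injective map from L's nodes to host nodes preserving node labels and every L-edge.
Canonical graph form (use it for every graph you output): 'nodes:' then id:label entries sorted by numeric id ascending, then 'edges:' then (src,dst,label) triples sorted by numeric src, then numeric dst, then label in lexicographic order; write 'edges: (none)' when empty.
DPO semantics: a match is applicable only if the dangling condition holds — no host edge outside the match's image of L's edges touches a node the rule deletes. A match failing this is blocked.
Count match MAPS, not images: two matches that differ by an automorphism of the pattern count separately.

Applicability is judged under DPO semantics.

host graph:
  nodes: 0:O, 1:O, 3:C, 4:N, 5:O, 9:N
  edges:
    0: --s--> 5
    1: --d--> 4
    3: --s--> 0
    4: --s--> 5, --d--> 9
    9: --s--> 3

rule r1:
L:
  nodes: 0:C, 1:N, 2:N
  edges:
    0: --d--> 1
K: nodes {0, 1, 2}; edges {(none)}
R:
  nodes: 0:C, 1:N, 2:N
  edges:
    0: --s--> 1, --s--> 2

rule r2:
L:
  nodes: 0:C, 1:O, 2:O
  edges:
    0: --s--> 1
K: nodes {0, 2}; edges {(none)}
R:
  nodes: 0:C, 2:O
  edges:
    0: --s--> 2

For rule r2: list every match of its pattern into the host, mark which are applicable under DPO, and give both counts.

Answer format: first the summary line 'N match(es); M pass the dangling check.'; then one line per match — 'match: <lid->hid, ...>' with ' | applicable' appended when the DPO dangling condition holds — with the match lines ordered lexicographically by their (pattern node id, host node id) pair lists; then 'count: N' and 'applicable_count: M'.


2 match(es); 0 pass the dangling check.
match: 0->3, 1->0, 2->1
match: 0->3, 1->0, 2->5
count: 2
applicable_count: 0


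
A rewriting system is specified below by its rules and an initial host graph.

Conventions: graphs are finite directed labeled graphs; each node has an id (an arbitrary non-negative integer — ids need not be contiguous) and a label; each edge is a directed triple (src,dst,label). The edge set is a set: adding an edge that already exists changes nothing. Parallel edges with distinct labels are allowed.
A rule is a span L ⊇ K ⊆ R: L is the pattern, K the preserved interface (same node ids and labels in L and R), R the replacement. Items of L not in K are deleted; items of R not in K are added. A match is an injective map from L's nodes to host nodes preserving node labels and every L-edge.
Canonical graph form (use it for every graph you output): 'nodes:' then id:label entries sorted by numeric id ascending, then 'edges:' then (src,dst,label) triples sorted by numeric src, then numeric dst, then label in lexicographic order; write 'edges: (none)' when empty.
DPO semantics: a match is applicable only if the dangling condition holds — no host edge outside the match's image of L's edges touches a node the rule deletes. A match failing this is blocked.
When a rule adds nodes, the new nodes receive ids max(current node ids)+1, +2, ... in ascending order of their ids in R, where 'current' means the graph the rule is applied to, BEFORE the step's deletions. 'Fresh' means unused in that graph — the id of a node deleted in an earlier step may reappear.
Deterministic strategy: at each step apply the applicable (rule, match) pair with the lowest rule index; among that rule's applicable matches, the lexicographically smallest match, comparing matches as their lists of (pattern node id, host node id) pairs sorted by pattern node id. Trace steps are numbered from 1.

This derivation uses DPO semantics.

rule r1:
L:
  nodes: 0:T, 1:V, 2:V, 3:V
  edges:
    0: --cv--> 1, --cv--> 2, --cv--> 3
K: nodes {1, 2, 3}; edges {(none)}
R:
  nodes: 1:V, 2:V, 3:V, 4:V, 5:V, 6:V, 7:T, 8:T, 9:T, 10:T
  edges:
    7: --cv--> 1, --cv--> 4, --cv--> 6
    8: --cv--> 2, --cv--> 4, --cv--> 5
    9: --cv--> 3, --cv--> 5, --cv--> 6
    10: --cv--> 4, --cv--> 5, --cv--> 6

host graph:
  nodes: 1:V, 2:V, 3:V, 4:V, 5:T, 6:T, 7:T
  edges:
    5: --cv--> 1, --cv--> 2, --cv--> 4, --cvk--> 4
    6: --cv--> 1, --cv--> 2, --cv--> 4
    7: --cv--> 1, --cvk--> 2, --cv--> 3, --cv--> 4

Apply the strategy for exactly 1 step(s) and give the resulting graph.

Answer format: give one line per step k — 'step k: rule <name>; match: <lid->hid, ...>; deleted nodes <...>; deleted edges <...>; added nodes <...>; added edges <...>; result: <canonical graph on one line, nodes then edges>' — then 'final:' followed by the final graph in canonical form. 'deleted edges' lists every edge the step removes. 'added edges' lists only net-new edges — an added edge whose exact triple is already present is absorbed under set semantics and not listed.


step 1: rule r1; match: 0->6, 1->1, 2->2, 3->4; deleted nodes 6; deleted edges (6,1,cv); (6,2,cv); (6,4,cv); added nodes 8, 9, 10, 11, 12, 13, 14; added edges (11,1,cv); (11,8,cv); (11,10,cv); (12,2,cv); (12,8,cv); (12,9,cv); (13,4,cv); (13,9,cv); (13,10,cv); (14,8,cv); (14,9,cv); (14,10,cv); result: nodes: 1:V, 2:V, 3:V, 4:V, 5:T, 7:T, 8:V, 9:V, 10:V, 11:T, 12:T, 13:T, 14:T edges: (5,1,cv); (5,2,cv); (5,4,cv); (5,4,cvk); (7,1,cv); (7,2,cvk); (7,3,cv); (7,4,cv); (11,1,cv); (11,8,cv); (11,10,cv); (12,2,cv); (12,8,cv); (12,9,cv); (13,4,cv); (13,9,cv); (13,10,cv); (14,8,cv); (14,9,cv); (14,10,cv)
final:
nodes: 1:V, 2:V, 3:V, 4:V, 5:T, 7:T, 8:V, 9:V, 10:V, 11:T, 12:T, 13:T, 14:T
edges: (5,1,cv); (5,2,cv); (5,4,cv); (5,4,cvk); (7,1,cv); (7,2,cvk); (7,3,cv); (7,4,cv); (11,1,cv); (11,8,cv); (11,10,cv); (12,2,cv); (12,8,cv); (12,9,cv); (13,4,cv); (13,9,cv); (13,10,cv); (14,8,cv); (14,9,cv); (14,10,cv)


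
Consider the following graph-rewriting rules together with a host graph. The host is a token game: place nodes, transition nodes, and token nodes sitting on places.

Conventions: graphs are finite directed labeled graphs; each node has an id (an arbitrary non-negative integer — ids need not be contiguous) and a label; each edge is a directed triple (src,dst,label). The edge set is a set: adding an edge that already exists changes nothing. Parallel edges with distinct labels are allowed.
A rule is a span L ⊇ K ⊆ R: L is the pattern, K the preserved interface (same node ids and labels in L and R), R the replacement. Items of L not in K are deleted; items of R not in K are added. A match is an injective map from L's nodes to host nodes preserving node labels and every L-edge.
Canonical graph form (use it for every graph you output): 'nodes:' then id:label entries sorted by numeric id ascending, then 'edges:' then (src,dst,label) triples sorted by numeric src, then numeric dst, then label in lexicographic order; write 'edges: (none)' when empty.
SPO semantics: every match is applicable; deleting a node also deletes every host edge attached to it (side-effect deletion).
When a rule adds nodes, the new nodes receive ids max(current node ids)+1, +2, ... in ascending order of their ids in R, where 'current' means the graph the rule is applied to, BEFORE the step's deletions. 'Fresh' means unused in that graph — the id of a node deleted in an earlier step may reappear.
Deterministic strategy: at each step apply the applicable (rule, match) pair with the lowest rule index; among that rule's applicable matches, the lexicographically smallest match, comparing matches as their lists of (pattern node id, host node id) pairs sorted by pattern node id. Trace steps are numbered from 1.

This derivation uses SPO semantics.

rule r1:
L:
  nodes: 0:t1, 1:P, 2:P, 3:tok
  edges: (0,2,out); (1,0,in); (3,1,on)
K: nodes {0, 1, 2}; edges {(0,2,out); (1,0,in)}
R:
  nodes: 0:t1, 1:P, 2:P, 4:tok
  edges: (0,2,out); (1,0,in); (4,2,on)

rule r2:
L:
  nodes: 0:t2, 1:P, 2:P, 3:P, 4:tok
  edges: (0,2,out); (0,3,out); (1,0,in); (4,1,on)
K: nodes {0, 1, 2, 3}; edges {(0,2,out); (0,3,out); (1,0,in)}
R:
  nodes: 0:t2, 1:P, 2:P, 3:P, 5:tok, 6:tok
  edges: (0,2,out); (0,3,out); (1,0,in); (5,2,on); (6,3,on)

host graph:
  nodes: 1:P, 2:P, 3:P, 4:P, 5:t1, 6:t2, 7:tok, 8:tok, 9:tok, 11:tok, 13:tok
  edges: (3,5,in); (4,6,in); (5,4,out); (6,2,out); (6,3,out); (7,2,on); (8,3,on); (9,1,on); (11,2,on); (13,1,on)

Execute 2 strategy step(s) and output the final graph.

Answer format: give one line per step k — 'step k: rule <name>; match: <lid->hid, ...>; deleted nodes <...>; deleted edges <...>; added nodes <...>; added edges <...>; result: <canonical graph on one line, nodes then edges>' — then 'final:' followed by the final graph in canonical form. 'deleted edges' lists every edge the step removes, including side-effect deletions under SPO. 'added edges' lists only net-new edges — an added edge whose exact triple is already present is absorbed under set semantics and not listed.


step 1: rule r1; match: 0->5, 1->3, 2->4, 3->8; deleted nodes 8; deleted edges (8,3,on); added nodes 14; added edges (14,4,on); result: nodes: 1:P, 2:P, 3:P, 4:P, 5:t1, 6:t2, 7:tok, 9:tok, 11:tok, 13:tok, 14:tok edges: (3,5,in); (4,6,in); (5,4,out); (6,2,out); (6,3,out); (7,2,on); (9,1,on); (11,2,on); (13,1,on); (14,4,on)
step 2: rule r2; match: 0->6, 1->4, 2->2, 3->3, 4->14; deleted nodes 14; deleted edges (14,4,on); added nodes 15, 16; added edges (15,2,on); (16,3,on); result: nodes: 1:P, 2:P, 3:P, 4:P, 5:t1, 6:t2, 7:tok, 9:tok, 11:tok, 13:tok, 15:tok, 16:tok edges: (3,5,in); (4,6,in); (5,4,out); (6,2,out); (6,3,out); (7,2,on); (9,1,on); (11,2,on); (13,1,on); (15,2,on); (16,3,on)
final:
nodes: 1:P, 2:P, 3:P, 4:P, 5:t1, 6:t2, 7:tok, 9:tok, 11:tok, 13:tok, 15:tok, 16:tok
edges: (3,5,in); (4,6,in); (5,4,out); (6,2,out); (6,3,out); (7,2,on); (9,1,on); (11,2,on); (13,1,on); (15,2,on); (16,3,on)
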